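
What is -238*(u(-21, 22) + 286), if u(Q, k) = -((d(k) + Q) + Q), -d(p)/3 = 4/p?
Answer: -860132/11 ≈ -78194.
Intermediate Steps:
d(p) = -12/p
u(Q, k) = -2*Q + 12/k (u(Q, k) = -((-12/k + Q) + Q) = -((Q - 12/k) + Q) = -(-12/k + 2*Q) = -2*Q + 12/k)
-238*(u(-21, 22) + 286) = -238*((-2*(-21) + 12/22) + 286) = -238*((42 + 12*(1/22)) + 286) = -238*((42 + 6/11) + 286) = -238*(468/11 + 286) = -238*3614/11 = -860132/11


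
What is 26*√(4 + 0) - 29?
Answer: 23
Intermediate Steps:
26*√(4 + 0) - 29 = 26*√4 - 29 = 26*2 - 29 = 52 - 29 = 23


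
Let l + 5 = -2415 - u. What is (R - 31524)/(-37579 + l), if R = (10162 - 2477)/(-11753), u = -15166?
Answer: 370509257/291862249 ≈ 1.2695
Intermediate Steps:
l = 12746 (l = -5 + (-2415 - 1*(-15166)) = -5 + (-2415 + 15166) = -5 + 12751 = 12746)
R = -7685/11753 (R = 7685*(-1/11753) = -7685/11753 ≈ -0.65388)
(R - 31524)/(-37579 + l) = (-7685/11753 - 31524)/(-37579 + 12746) = -370509257/11753/(-24833) = -370509257/11753*(-1/24833) = 370509257/291862249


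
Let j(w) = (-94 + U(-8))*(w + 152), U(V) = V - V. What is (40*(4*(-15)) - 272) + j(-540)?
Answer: 33800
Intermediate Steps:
U(V) = 0
j(w) = -14288 - 94*w (j(w) = (-94 + 0)*(w + 152) = -94*(152 + w) = -14288 - 94*w)
(40*(4*(-15)) - 272) + j(-540) = (40*(4*(-15)) - 272) + (-14288 - 94*(-540)) = (40*(-60) - 272) + (-14288 + 50760) = (-2400 - 272) + 36472 = -2672 + 36472 = 33800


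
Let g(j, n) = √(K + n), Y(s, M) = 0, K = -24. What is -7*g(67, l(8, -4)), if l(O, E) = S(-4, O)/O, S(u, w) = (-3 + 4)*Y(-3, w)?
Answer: -14*I*√6 ≈ -34.293*I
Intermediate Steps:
S(u, w) = 0 (S(u, w) = (-3 + 4)*0 = 1*0 = 0)
l(O, E) = 0 (l(O, E) = 0/O = 0)
g(j, n) = √(-24 + n)
-7*g(67, l(8, -4)) = -7*√(-24 + 0) = -14*I*√6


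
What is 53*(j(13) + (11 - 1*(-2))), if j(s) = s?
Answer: 1378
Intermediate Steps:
53*(j(13) + (11 - 1*(-2))) = 53*(13 + (11 - 1*(-2))) = 53*(13 + (11 + 2)) = 53*(13 + 13) = 53*26 = 1378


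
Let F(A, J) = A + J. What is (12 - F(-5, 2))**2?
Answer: 225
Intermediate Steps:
(12 - F(-5, 2))**2 = (12 - (-5 + 2))**2 = (12 - 1*(-3))**2 = (12 + 3)**2 = 15**2 = 225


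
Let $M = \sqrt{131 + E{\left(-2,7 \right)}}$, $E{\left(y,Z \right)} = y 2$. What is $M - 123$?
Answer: $-123 + \sqrt{127} \approx -111.73$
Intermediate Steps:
$E{\left(y,Z \right)} = 2 y$
$M = \sqrt{127}$ ($M = \sqrt{131 + 2 \left(-2\right)} = \sqrt{131 - 4} = \sqrt{127} \approx 11.269$)
$M - 123 = \sqrt{127} - 123 = -123 + \sqrt{127}$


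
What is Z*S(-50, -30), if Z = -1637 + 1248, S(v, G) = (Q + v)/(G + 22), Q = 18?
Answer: -1556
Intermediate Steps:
S(v, G) = (18 + v)/(22 + G) (S(v, G) = (18 + v)/(G + 22) = (18 + v)/(22 + G))
Z = -389
Z*S(-50, -30) = -389*(18 - 50)/(22 - 30) = -389*(-32)/(-8) = -(-389)*(-32)/8 = -389*4 = -1556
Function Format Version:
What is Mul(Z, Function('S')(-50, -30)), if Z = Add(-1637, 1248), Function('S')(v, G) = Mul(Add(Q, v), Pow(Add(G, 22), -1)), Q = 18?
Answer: -1556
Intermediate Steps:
Function('S')(v, G) = Mul(Pow(Add(22, G), -1), Add(18, v)) (Function('S')(v, G) = Mul(Add(18, v), Pow(Add(G, 22), -1)) = Mul(Add(18, v), Pow(Add(22, G), -1)) = Mul(Pow(Add(22, G), -1), Add(18, v)))
Z = -389
Mul(Z, Function('S')(-50, -30)) = Mul(-389, Mul(Pow(Add(22, -30), -1), Add(18, -50))) = Mul(-389, Mul(Pow(-8, -1), -32)) = Mul(-389, Mul(Rational(-1, 8), -32)) = Mul(-389, 4) = -1556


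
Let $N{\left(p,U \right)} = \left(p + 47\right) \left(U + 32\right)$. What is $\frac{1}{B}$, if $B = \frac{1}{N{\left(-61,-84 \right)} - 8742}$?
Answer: $-8014$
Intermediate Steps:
$N{\left(p,U \right)} = \left(32 + U\right) \left(47 + p\right)$ ($N{\left(p,U \right)} = \left(47 + p\right) \left(32 + U\right) = \left(32 + U\right) \left(47 + p\right)$)
$B = - \frac{1}{8014}$ ($B = \frac{1}{\left(1504 + 32 \left(-61\right) + 47 \left(-84\right) - -5124\right) - 8742} = \frac{1}{\left(1504 - 1952 - 3948 + 5124\right) - 8742} = \frac{1}{728 - 8742} = \frac{1}{-8014} = - \frac{1}{8014} \approx -0.00012478$)
$\frac{1}{B} = \frac{1}{- \frac{1}{8014}} = -8014$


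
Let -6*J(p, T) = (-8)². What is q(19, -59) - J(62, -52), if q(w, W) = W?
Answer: -145/3 ≈ -48.333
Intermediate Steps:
J(p, T) = -32/3 (J(p, T) = -⅙*(-8)² = -⅙*64 = -32/3)
q(19, -59) - J(62, -52) = -59 - 1*(-32/3) = -59 + 32/3 = -145/3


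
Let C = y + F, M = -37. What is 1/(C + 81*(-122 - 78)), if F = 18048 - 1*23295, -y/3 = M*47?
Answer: -1/16230 ≈ -6.1614e-5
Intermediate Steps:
y = 5217 (y = -(-111)*47 = -3*(-1739) = 5217)
F = -5247 (F = 18048 - 23295 = -5247)
C = -30 (C = 5217 - 5247 = -30)
1/(C + 81*(-122 - 78)) = 1/(-30 + 81*(-122 - 78)) = 1/(-30 + 81*(-200)) = 1/(-30 - 16200) = 1/(-16230) = -1/16230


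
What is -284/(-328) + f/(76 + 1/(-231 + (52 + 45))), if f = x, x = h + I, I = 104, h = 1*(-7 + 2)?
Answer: 1810805/835006 ≈ 2.1686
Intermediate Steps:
h = -5 (h = 1*(-5) = -5)
x = 99 (x = -5 + 104 = 99)
f = 99
-284/(-328) + f/(76 + 1/(-231 + (52 + 45))) = -284/(-328) + 99/(76 + 1/(-231 + (52 + 45))) = -284*(-1/328) + 99/(76 + 1/(-231 + 97)) = 71/82 + 99/(76 + 1/(-134)) = 71/82 + 99/(76 - 1/134) = 71/82 + 99/(10183/134) = 71/82 + 99*(134/10183) = 71/82 + 13266/10183 = 1810805/835006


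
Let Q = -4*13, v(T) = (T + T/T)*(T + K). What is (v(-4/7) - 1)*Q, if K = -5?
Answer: 8632/49 ≈ 176.16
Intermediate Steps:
v(T) = (1 + T)*(-5 + T) (v(T) = (T + T/T)*(T - 5) = (T + 1)*(-5 + T) = (1 + T)*(-5 + T))
Q = -52
(v(-4/7) - 1)*Q = ((-5 + (-4/7)**2 - (-16)/7) - 1)*(-52) = ((-5 + (-4*1/7)**2 - (-16)/7) - 1)*(-52) = ((-5 + (-4/7)**2 - 4*(-4/7)) - 1)*(-52) = ((-5 + 16/49 + 16/7) - 1)*(-52) = (-117/49 - 1)*(-52) = -166/49*(-52) = 8632/49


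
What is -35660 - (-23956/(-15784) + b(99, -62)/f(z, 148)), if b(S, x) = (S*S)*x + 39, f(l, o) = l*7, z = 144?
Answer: -23241405239/662928 ≈ -35059.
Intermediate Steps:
f(l, o) = 7*l
b(S, x) = 39 + x*S² (b(S, x) = S²*x + 39 = x*S² + 39 = 39 + x*S²)
-35660 - (-23956/(-15784) + b(99, -62)/f(z, 148)) = -35660 - (-23956/(-15784) + (39 - 62*99²)/((7*144))) = -35660 - (-23956*(-1/15784) + (39 - 62*9801)/1008) = -35660 - (5989/3946 + (39 - 607662)*(1/1008)) = -35660 - (5989/3946 - 607623*1/1008) = -35660 - (5989/3946 - 202541/336) = -35660 - 1*(-398607241/662928) = -35660 + 398607241/662928 = -23241405239/662928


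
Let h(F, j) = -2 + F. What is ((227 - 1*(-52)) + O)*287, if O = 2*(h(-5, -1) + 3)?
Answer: 77777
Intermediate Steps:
O = -8 (O = 2*((-2 - 5) + 3) = 2*(-7 + 3) = 2*(-4) = -8)
((227 - 1*(-52)) + O)*287 = ((227 - 1*(-52)) - 8)*287 = ((227 + 52) - 8)*287 = (279 - 8)*287 = 271*287 = 77777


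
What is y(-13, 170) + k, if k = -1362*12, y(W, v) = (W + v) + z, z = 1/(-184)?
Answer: -2978409/184 ≈ -16187.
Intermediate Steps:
z = -1/184 ≈ -0.0054348
y(W, v) = -1/184 + W + v (y(W, v) = (W + v) - 1/184 = -1/184 + W + v)
k = -16344
y(-13, 170) + k = (-1/184 - 13 + 170) - 16344 = 28887/184 - 16344 = -2978409/184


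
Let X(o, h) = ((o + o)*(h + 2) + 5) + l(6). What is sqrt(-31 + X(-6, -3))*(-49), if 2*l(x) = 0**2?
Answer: -49*I*sqrt(14) ≈ -183.34*I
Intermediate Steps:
l(x) = 0 (l(x) = (1/2)*0**2 = (1/2)*0 = 0)
X(o, h) = 5 + 2*o*(2 + h) (X(o, h) = ((o + o)*(h + 2) + 5) + 0 = ((2*o)*(2 + h) + 5) + 0 = (2*o*(2 + h) + 5) + 0 = (5 + 2*o*(2 + h)) + 0 = 5 + 2*o*(2 + h))
sqrt(-31 + X(-6, -3))*(-49) = sqrt(-31 + (5 + 4*(-6) + 2*(-3)*(-6)))*(-49) = sqrt(-31 + (5 - 24 + 36))*(-49) = sqrt(-31 + 17)*(-49) = sqrt(-14)*(-49) = (I*sqrt(14))*(-49) = -49*I*sqrt(14)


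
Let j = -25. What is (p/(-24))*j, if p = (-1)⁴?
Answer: 25/24 ≈ 1.0417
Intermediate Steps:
p = 1
(p/(-24))*j = (1/(-24))*(-25) = -1/24*1*(-25) = -1/24*(-25) = 25/24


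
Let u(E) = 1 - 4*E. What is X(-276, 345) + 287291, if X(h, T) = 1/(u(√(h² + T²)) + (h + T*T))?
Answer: 2025177360229197/7049219642 + 69*√41/3524609821 ≈ 2.8729e+5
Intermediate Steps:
X(h, T) = 1/(1 + h + T² - 4*√(T² + h²)) (X(h, T) = 1/((1 - 4*√(h² + T²)) + (h + T*T)) = 1/((1 - 4*√(T² + h²)) + (h + T²)) = 1/(1 + h + T² - 4*√(T² + h²)))
X(-276, 345) + 287291 = 1/(1 - 276 + 345² - 4*√(345² + (-276)²)) + 287291 = 1/(1 - 276 + 119025 - 4*√(119025 + 76176)) + 287291 = 1/(1 - 276 + 119025 - 276*√41) + 287291 = 1/(118750 - 276*√41) + 287291 = 287291 + 1/(118750 - 276*√41)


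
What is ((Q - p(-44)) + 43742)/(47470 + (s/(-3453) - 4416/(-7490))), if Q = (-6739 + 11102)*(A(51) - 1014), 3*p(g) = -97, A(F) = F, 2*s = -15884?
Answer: -1221964985570/13952158181 ≈ -87.583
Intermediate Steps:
s = -7942 (s = (½)*(-15884) = -7942)
p(g) = -97/3 (p(g) = (⅓)*(-97) = -97/3)
Q = -4201569 (Q = (-6739 + 11102)*(51 - 1014) = 4363*(-963) = -4201569)
((Q - p(-44)) + 43742)/(47470 + (s/(-3453) - 4416/(-7490))) = ((-4201569 - 1*(-97/3)) + 43742)/(47470 + (-7942/(-3453) - 4416/(-7490))) = ((-4201569 + 97/3) + 43742)/(47470 + (-7942*(-1/3453) - 4416*(-1/7490))) = (-12604610/3 + 43742)/(47470 + (7942/3453 + 2208/3745)) = -12473384/(3*(47470 + 37367014/12931485)) = -12473384/(3*613894959964/12931485) = -12473384/3*12931485/613894959964 = -1221964985570/13952158181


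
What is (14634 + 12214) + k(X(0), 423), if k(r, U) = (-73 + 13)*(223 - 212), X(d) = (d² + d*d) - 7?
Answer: 26188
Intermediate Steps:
X(d) = -7 + 2*d² (X(d) = (d² + d²) - 7 = 2*d² - 7 = -7 + 2*d²)
k(r, U) = -660 (k(r, U) = -60*11 = -660)
(14634 + 12214) + k(X(0), 423) = (14634 + 12214) - 660 = 26848 - 660 = 26188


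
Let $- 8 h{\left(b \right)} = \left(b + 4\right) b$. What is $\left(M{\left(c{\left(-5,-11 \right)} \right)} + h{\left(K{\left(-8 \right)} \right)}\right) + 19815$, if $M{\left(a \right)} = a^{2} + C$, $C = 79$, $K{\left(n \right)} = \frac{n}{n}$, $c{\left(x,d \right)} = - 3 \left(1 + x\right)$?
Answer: $\frac{160299}{8} \approx 20037.0$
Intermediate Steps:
$c{\left(x,d \right)} = -3 - 3 x$
$K{\left(n \right)} = 1$
$h{\left(b \right)} = - \frac{b \left(4 + b\right)}{8}$ ($h{\left(b \right)} = - \frac{\left(b + 4\right) b}{8} = - \frac{\left(4 + b\right) b}{8} = - \frac{b \left(4 + b\right)}{8}$)
$M{\left(a \right)} = 79 + a^{2}$ ($M{\left(a \right)} = a^{2} + 79 = 79 + a^{2}$)
$\left(M{\left(c{\left(-5,-11 \right)} \right)} + h{\left(K{\left(-8 \right)} \right)}\right) + 19815 = \left(\left(79 + \left(-3 - -15\right)^{2}\right) - \frac{4 + 1}{8}\right) + 19815 = \left(\left(79 + \left(-3 + 15\right)^{2}\right) - \frac{1}{8} \cdot 5\right) + 19815 = \left(\left(79 + 12^{2}\right) - \frac{5}{8}\right) + 19815 = \left(\left(79 + 144\right) - \frac{5}{8}\right) + 19815 = \left(223 - \frac{5}{8}\right) + 19815 = \frac{1779}{8} + 19815 = \frac{160299}{8}$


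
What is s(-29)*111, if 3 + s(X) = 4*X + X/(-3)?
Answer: -12136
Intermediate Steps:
s(X) = -3 + 11*X/3 (s(X) = -3 + (4*X + X/(-3)) = -3 + (4*X + X*(-1/3)) = -3 + (4*X - X/3) = -3 + 11*X/3)
s(-29)*111 = (-3 + (11/3)*(-29))*111 = (-3 - 319/3)*111 = -328/3*111 = -12136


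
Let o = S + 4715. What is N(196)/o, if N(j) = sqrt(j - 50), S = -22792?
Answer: -sqrt(146)/18077 ≈ -0.00066842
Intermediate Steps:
N(j) = sqrt(-50 + j)
o = -18077 (o = -22792 + 4715 = -18077)
N(196)/o = sqrt(-50 + 196)/(-18077) = sqrt(146)*(-1/18077) = -sqrt(146)/18077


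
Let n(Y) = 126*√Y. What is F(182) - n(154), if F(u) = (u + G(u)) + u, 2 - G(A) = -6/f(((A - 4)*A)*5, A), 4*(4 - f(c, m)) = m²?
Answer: 1009792/2759 - 126*√154 ≈ -1197.6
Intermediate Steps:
f(c, m) = 4 - m²/4
G(A) = 2 + 6/(4 - A²/4) (G(A) = 2 - (-6)/(4 - A²/4) = 2 + 6/(4 - A²/4))
F(u) = 2*u + 2*(-28 + u²)/(-16 + u²) (F(u) = (u + 2*(-28 + u²)/(-16 + u²)) + u = 2*u + 2*(-28 + u²)/(-16 + u²))
F(182) - n(154) = 2*(-12 + (1 + 182)*(-16 + 182²))/(-16 + 182²) - 126*√154 = 2*(-12 + 183*(-16 + 33124))/(-16 + 33124) - 126*√154 = 2*(-12 + 183*33108)/33108 - 126*√154 = 2*(1/33108)*(-12 + 6058764) - 126*√154 = 2*(1/33108)*6058752 - 126*√154 = 1009792/2759 - 126*√154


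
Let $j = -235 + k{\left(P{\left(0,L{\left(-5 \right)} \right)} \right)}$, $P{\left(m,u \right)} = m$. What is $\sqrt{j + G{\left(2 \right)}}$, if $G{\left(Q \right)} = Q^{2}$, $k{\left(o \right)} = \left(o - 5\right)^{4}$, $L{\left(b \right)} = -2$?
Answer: $\sqrt{394} \approx 19.849$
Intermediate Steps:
$k{\left(o \right)} = \left(-5 + o\right)^{4}$ ($k{\left(o \right)} = \left(o - 5\right)^{4} = \left(-5 + o\right)^{4}$)
$j = 390$ ($j = -235 + \left(-5 + 0\right)^{4} = -235 + \left(-5\right)^{4} = -235 + 625 = 390$)
$\sqrt{j + G{\left(2 \right)}} = \sqrt{390 + 2^{2}} = \sqrt{390 + 4} = \sqrt{394}$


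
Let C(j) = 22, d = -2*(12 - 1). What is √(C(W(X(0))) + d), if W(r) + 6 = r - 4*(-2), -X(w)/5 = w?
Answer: 0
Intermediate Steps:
X(w) = -5*w
W(r) = 2 + r (W(r) = -6 + (r - 4*(-2)) = -6 + (r + 8) = -6 + (8 + r) = 2 + r)
d = -22 (d = -2*11 = -22)
√(C(W(X(0))) + d) = √(22 - 22) = √0 = 0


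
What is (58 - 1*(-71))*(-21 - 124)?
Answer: -18705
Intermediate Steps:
(58 - 1*(-71))*(-21 - 124) = (58 + 71)*(-145) = 129*(-145) = -18705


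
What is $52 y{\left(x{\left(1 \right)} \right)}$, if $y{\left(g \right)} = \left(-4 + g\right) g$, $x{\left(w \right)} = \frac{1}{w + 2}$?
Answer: $- \frac{572}{9} \approx -63.556$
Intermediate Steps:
$x{\left(w \right)} = \frac{1}{2 + w}$
$y{\left(g \right)} = g \left(-4 + g\right)$
$52 y{\left(x{\left(1 \right)} \right)} = 52 \frac{-4 + \frac{1}{2 + 1}}{2 + 1} = 52 \frac{-4 + \frac{1}{3}}{3} = 52 \cdot \frac{1}{3} \left(- \frac{11}{3}\right) = 52 \left(- \frac{11}{9}\right) = - \frac{572}{9}$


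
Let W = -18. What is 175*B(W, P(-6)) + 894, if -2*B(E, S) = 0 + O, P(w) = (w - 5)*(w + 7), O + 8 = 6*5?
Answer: -1031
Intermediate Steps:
O = 22 (O = -8 + 6*5 = -8 + 30 = 22)
P(w) = (-5 + w)*(7 + w)
B(E, S) = -11 (B(E, S) = -(0 + 22)/2 = -1/2*22 = -11)
175*B(W, P(-6)) + 894 = 175*(-11) + 894 = -1925 + 894 = -1031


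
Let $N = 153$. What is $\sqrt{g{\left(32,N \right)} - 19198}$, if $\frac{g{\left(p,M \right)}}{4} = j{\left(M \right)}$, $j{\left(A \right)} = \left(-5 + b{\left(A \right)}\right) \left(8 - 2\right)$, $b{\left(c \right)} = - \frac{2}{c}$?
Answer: $\frac{i \sqrt{50246934}}{51} \approx 138.99 i$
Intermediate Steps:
$j{\left(A \right)} = -30 - \frac{12}{A}$ ($j{\left(A \right)} = \left(-5 - \frac{2}{A}\right) \left(8 - 2\right) = \left(-5 - \frac{2}{A}\right) 6 = -30 - \frac{12}{A}$)
$g{\left(p,M \right)} = -120 - \frac{48}{M}$ ($g{\left(p,M \right)} = 4 \left(-30 - \frac{12}{M}\right) = -120 - \frac{48}{M}$)
$\sqrt{g{\left(32,N \right)} - 19198} = \sqrt{\left(-120 - \frac{48}{153}\right) - 19198} = \sqrt{\left(-120 - \frac{16}{51}\right) - 19198} = \sqrt{- \frac{6136}{51} - 19198} = \sqrt{- \frac{985234}{51}} = \frac{i \sqrt{50246934}}{51}$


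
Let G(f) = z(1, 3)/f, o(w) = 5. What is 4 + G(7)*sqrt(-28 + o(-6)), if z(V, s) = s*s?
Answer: 4 + 9*I*sqrt(23)/7 ≈ 4.0 + 6.1661*I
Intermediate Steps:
z(V, s) = s**2
G(f) = 9/f (G(f) = 3**2/f = 9/f)
4 + G(7)*sqrt(-28 + o(-6)) = 4 + (9/7)*sqrt(-28 + 5) = 4 + (9*(1/7))*sqrt(-23) = 4 + 9*(I*sqrt(23))/7 = 4 + 9*I*sqrt(23)/7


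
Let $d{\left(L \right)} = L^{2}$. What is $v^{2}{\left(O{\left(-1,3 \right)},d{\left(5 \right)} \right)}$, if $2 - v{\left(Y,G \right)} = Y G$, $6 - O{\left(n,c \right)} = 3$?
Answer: $5329$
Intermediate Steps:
$O{\left(n,c \right)} = 3$ ($O{\left(n,c \right)} = 6 - 3 = 3$)
$v{\left(Y,G \right)} = 2 - G Y$ ($v{\left(Y,G \right)} = 2 - Y G = 2 - G Y$)
$v^{2}{\left(O{\left(-1,3 \right)},d{\left(5 \right)} \right)} = \left(2 - 5^{2} \cdot 3\right)^{2} = \left(2 - 25 \cdot 3\right)^{2} = \left(2 - 75\right)^{2} = \left(-73\right)^{2} = 5329$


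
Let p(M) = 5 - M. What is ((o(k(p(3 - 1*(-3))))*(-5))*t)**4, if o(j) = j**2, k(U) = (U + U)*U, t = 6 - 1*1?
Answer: 100000000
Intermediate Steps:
t = 5 (t = 6 - 1 = 5)
k(U) = 2*U**2 (k(U) = (2*U)*U = 2*U**2)
((o(k(p(3 - 1*(-3))))*(-5))*t)**4 = (((2*(5 - (3 - 1*(-3)))**2)**2*(-5))*5)**4 = (((2*(5 - (3 + 3))**2)**2*(-5))*5)**4 = (((2*(5 - 1*6)**2)**2*(-5))*5)**4 = (((2*(5 - 6)**2)**2*(-5))*5)**4 = (((2*(-1)**2)**2*(-5))*5)**4 = (((2*1)**2*(-5))*5)**4 = ((2**2*(-5))*5)**4 = ((4*(-5))*5)**4 = (-20*5)**4 = (-100)**4 = 100000000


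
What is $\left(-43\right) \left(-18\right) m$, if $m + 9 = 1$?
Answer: $-6192$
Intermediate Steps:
$m = -8$ ($m = -9 + 1 = -8$)
$\left(-43\right) \left(-18\right) m = \left(-43\right) \left(-18\right) \left(-8\right) = 774 \left(-8\right) = -6192$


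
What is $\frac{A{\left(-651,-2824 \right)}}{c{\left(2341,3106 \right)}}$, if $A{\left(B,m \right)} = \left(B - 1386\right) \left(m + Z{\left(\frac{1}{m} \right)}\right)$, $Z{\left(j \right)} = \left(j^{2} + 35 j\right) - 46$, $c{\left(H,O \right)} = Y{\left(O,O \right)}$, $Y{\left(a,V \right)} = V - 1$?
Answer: $\frac{5180380697387}{2751366720} \approx 1882.8$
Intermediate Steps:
$Y{\left(a,V \right)} = -1 + V$
$c{\left(H,O \right)} = -1 + O$
$Z{\left(j \right)} = -46 + j^{2} + 35 j$
$A{\left(B,m \right)} = \left(-1386 + B\right) \left(-46 + m + \frac{1}{m^{2}} + \frac{35}{m}\right)$ ($A{\left(B,m \right)} = \left(B - 1386\right) \left(m + \left(-46 + \left(\frac{1}{m}\right)^{2} + \frac{35}{m}\right)\right) = \left(-1386 + B\right) \left(m + \left(-46 + \frac{1}{m^{2}} + \frac{35}{m}\right)\right) = \left(-1386 + B\right) \left(-46 + m + \frac{1}{m^{2}} + \frac{35}{m}\right)$)
$\frac{A{\left(-651,-2824 \right)}}{c{\left(2341,3106 \right)}} = \frac{63756 - \frac{48510}{-2824} - -3914064 - \frac{1386}{7974976} - -29946 - -1838424 - \frac{651}{7974976} + 35 \left(-651\right) \frac{1}{-2824}}{-1 + 3106} = \frac{63756 - - \frac{24255}{1412} + 3914064 - \frac{693}{3987488} + 29946 + 1838424 - \frac{651}{7974976} + 35 \left(-651\right) \left(- \frac{1}{2824}\right)}{3105} = \left(63756 + \frac{24255}{1412} + 3914064 - \frac{693}{3987488} + 29946 + 1838424 - \frac{651}{7974976} + \frac{22785}{2824}\right) \frac{1}{3105} = \frac{46623426276483}{7974976} \cdot \frac{1}{3105} = \frac{5180380697387}{2751366720}$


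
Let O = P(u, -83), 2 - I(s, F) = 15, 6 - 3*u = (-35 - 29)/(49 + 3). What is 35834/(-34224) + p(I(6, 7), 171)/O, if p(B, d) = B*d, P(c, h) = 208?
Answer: -17461/1488 ≈ -11.735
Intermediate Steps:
u = 94/39 (u = 2 - (-35 - 29)/(3*(49 + 3)) = 2 - (-64)/(3*52) = 2 - ⅓*(-16/13) = 2 + 16/39 = 94/39 ≈ 2.4103)
I(s, F) = -13 (I(s, F) = 2 - 1*15 = 2 - 15 = -13)
O = 208
35834/(-34224) + p(I(6, 7), 171)/O = 35834/(-34224) - 13*171/208 = 35834*(-1/34224) - 2223*1/208 = -779/744 - 171/16 = -17461/1488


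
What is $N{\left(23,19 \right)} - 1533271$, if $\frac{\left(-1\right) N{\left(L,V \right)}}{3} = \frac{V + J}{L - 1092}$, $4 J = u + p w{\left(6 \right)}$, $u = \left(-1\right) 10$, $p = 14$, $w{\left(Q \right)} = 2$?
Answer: $- \frac{3278133257}{2138} \approx -1.5333 \cdot 10^{6}$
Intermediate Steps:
$u = -10$
$J = \frac{9}{2}$ ($J = \frac{-10 + 14 \cdot 2}{4} = \frac{-10 + 28}{4} = \frac{1}{4} \cdot 18 = \frac{9}{2} \approx 4.5$)
$N{\left(L,V \right)} = - \frac{3 \left(\frac{9}{2} + V\right)}{-1092 + L}$ ($N{\left(L,V \right)} = - 3 \frac{V + \frac{9}{2}}{L - 1092} = - 3 \frac{\frac{9}{2} + V}{-1092 + L} = - \frac{3 \left(\frac{9}{2} + V\right)}{-1092 + L}$)
$N{\left(23,19 \right)} - 1533271 = \frac{3 \left(-9 - 38\right)}{2 \left(-1092 + 23\right)} - 1533271 = \frac{3 \left(-9 - 38\right)}{2 \left(-1069\right)} - 1533271 = \frac{3}{2} \left(- \frac{1}{1069}\right) \left(-47\right) - 1533271 = \frac{141}{2138} - 1533271 = - \frac{3278133257}{2138}$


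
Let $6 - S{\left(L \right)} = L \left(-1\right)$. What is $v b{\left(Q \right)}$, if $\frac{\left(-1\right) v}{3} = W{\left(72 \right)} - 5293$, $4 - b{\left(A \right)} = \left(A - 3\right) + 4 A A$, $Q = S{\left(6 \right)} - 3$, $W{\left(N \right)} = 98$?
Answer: $-5080710$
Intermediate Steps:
$S{\left(L \right)} = 6 + L$ ($S{\left(L \right)} = 6 - L \left(-1\right) = 6 - - L = 6 + L$)
$Q = 9$ ($Q = \left(6 + 6\right) - 3 = 12 - 3 = 9$)
$b{\left(A \right)} = 7 - A - 4 A^{2}$ ($b{\left(A \right)} = 4 - \left(\left(A - 3\right) + 4 A A\right) = 4 - \left(\left(-3 + A\right) + 4 A^{2}\right) = 4 - \left(-3 + A + 4 A^{2}\right) = 7 - A - 4 A^{2}$)
$v = 15585$ ($v = - 3 \left(98 - 5293\right) = \left(-3\right) \left(-5195\right) = 15585$)
$v b{\left(Q \right)} = 15585 \left(7 - 9 - 4 \cdot 9^{2}\right) = 15585 \left(7 - 9 - 324\right) = 15585 \left(-326\right) = -5080710$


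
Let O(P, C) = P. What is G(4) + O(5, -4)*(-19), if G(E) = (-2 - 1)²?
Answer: -86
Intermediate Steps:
G(E) = 9 (G(E) = (-3)² = 9)
G(4) + O(5, -4)*(-19) = 9 + 5*(-19) = 9 - 95 = -86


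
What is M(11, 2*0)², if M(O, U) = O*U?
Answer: 0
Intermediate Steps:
M(11, 2*0)² = (11*(2*0))² = (11*0)² = 0² = 0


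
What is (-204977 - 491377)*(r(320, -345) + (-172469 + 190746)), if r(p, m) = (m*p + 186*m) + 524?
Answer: 108470366226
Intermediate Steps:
r(p, m) = 524 + 186*m + m*p (r(p, m) = (186*m + m*p) + 524 = 524 + 186*m + m*p)
(-204977 - 491377)*(r(320, -345) + (-172469 + 190746)) = (-204977 - 491377)*((524 + 186*(-345) - 345*320) + (-172469 + 190746)) = -696354*((524 - 64170 - 110400) + 18277) = -696354*(-174046 + 18277) = -696354*(-155769) = 108470366226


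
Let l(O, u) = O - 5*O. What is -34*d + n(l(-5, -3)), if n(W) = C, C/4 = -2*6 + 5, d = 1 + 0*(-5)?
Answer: -62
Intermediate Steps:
l(O, u) = -4*O
d = 1 (d = 1 + 0 = 1)
C = -28 (C = 4*(-2*6 + 5) = 4*(-12 + 5) = 4*(-7) = -28)
n(W) = -28
-34*d + n(l(-5, -3)) = -34*1 - 28 = -34 - 28 = -62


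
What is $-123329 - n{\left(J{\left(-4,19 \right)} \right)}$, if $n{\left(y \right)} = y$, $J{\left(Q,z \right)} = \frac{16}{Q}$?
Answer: $-123325$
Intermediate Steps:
$-123329 - n{\left(J{\left(-4,19 \right)} \right)} = -123329 - \frac{16}{-4} = -123329 - 16 \left(- \frac{1}{4}\right) = -123329 - -4 = -123329 + 4 = -123325$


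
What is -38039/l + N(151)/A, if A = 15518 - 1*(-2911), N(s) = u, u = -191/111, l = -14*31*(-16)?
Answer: -77814627445/14204778336 ≈ -5.4781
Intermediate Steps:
l = 6944 (l = -434*(-16) = 6944)
u = -191/111 (u = -191*1/111 = -191/111 ≈ -1.7207)
N(s) = -191/111
A = 18429 (A = 15518 + 2911 = 18429)
-38039/l + N(151)/A = -38039/6944 - 191/111/18429 = -38039*1/6944 - 191/111*1/18429 = -38039/6944 - 191/2045619 = -77814627445/14204778336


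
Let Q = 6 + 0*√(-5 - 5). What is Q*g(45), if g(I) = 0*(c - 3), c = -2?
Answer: 0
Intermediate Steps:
g(I) = 0 (g(I) = 0*(-2 - 3) = 0*(-5) = 0)
Q = 6 (Q = 6 + 0*√(-10) = 6 + 0*(I*√10) = 6 + 0 = 6)
Q*g(45) = 6*0 = 0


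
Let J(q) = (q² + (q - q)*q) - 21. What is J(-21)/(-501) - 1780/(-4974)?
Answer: -199550/415329 ≈ -0.48046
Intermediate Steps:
J(q) = -21 + q² (J(q) = (q² + 0*q) - 21 = (q² + 0) - 21 = q² - 21 = -21 + q²)
J(-21)/(-501) - 1780/(-4974) = (-21 + (-21)²)/(-501) - 1780/(-4974) = (-21 + 441)*(-1/501) - 1780*(-1/4974) = 420*(-1/501) + 890/2487 = -140/167 + 890/2487 = -199550/415329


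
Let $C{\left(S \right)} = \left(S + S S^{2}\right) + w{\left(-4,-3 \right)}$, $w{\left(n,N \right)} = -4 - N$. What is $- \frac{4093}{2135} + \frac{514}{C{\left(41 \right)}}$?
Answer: $- \frac{281159983}{147231735} \approx -1.9096$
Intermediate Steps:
$C{\left(S \right)} = -1 + S + S^{3}$ ($C{\left(S \right)} = \left(S + S S^{2}\right) - 1 = \left(S + S^{3}\right) + \left(-4 + 3\right) = \left(S + S^{3}\right) - 1 = -1 + S + S^{3}$)
$- \frac{4093}{2135} + \frac{514}{C{\left(41 \right)}} = - \frac{4093}{2135} + \frac{514}{-1 + 41 + 41^{3}} = \left(-4093\right) \frac{1}{2135} + \frac{514}{-1 + 41 + 68921} = - \frac{4093}{2135} + \frac{514}{68961} = - \frac{281159983}{147231735}$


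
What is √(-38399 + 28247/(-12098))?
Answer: 17*I*√19448031018/12098 ≈ 195.96*I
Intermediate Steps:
√(-38399 + 28247/(-12098)) = √(-38399 + 28247*(-1/12098)) = √(-38399 - 28247/12098) = √(-464579349/12098) = 17*I*√19448031018/12098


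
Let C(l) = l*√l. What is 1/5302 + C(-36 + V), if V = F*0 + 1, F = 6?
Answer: 1/5302 - 35*I*√35 ≈ 0.00018861 - 207.06*I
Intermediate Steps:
V = 1 (V = 6*0 + 1 = 0 + 1 = 1)
C(l) = l^(3/2)
1/5302 + C(-36 + V) = 1/5302 + (-36 + 1)^(3/2) = 1/5302 + (-35)^(3/2) = 1/5302 - 35*I*√35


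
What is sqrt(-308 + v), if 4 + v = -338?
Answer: 5*I*sqrt(26) ≈ 25.495*I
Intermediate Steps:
v = -342 (v = -4 - 338 = -342)
sqrt(-308 + v) = sqrt(-308 - 342) = sqrt(-650) = 5*I*sqrt(26)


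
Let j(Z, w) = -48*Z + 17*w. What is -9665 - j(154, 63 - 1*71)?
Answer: -2137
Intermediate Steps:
-9665 - j(154, 63 - 1*71) = -9665 - (-48*154 + 17*(63 - 1*71)) = -9665 - (-7392 + 17*(63 - 71)) = -9665 - (-7392 + 17*(-8)) = -9665 - (-7392 - 136) = -9665 - 1*(-7528) = -9665 + 7528 = -2137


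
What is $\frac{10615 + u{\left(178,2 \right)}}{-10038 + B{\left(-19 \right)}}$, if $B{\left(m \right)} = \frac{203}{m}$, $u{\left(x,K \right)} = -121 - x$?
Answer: $- \frac{196004}{190925} \approx -1.0266$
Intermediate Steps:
$\frac{10615 + u{\left(178,2 \right)}}{-10038 + B{\left(-19 \right)}} = \frac{10615 - 299}{-10038 + \frac{203}{-19}} = \frac{10615 - 299}{-10038 + 203 \left(- \frac{1}{19}\right)} = \frac{10615 - 299}{-10038 - \frac{203}{19}} = \frac{10316}{- \frac{190925}{19}} = 10316 \left(- \frac{19}{190925}\right) = - \frac{196004}{190925}$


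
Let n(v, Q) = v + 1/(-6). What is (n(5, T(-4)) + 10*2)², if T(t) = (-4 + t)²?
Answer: 22201/36 ≈ 616.69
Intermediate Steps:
n(v, Q) = -⅙ + v (n(v, Q) = v - ⅙ = -⅙ + v)
(n(5, T(-4)) + 10*2)² = ((-⅙ + 5) + 10*2)² = (29/6 + 20)² = (149/6)² = 22201/36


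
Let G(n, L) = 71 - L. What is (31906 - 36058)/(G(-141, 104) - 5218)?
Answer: 4152/5251 ≈ 0.79071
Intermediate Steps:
(31906 - 36058)/(G(-141, 104) - 5218) = (31906 - 36058)/((71 - 1*104) - 5218) = -4152/((71 - 104) - 5218) = -4152/(-33 - 5218) = -4152/(-5251) = -4152*(-1/5251) = 4152/5251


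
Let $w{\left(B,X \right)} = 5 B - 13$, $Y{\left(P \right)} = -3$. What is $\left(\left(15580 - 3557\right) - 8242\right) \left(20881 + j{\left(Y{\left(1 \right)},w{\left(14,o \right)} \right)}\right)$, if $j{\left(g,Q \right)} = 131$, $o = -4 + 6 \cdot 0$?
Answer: $79446372$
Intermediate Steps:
$o = -4$ ($o = -4 + 0 = -4$)
$w{\left(B,X \right)} = -13 + 5 B$
$\left(\left(15580 - 3557\right) - 8242\right) \left(20881 + j{\left(Y{\left(1 \right)},w{\left(14,o \right)} \right)}\right) = \left(\left(15580 - 3557\right) - 8242\right) \left(20881 + 131\right) = \left(\left(15580 - 3557\right) - 8242\right) 21012 = \left(12023 - 8242\right) 21012 = 3781 \cdot 21012 = 79446372$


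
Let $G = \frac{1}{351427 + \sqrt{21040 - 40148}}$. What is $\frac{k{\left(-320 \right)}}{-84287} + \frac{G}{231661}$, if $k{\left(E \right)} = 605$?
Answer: $- \frac{17309264647061240936}{2411480978187591863959} - \frac{2 i \sqrt{4777}}{28610354837490857} \approx -0.0071779 - 4.8315 \cdot 10^{-15} i$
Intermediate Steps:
$G = \frac{1}{351427 + 2 i \sqrt{4777}}$ ($G = \frac{1}{351427 + \sqrt{-19108}} = \frac{1}{351427 + 2 i \sqrt{4777}} \approx 2.8455 \cdot 10^{-6} - 1.12 \cdot 10^{-9} i$)
$\frac{k{\left(-320 \right)}}{-84287} + \frac{G}{231661} = \frac{605}{-84287} + \frac{\frac{351427}{123500955437} - \frac{2 i \sqrt{4777}}{123500955437}}{231661} = 605 \left(- \frac{1}{84287}\right) + \left(\frac{351427}{123500955437} - \frac{2 i \sqrt{4777}}{123500955437}\right) \frac{1}{231661} = - \frac{605}{84287} + \left(\frac{351427}{28610354837490857} - \frac{2 i \sqrt{4777}}{28610354837490857}\right) = - \frac{17309264647061240936}{2411480978187591863959} - \frac{2 i \sqrt{4777}}{28610354837490857}$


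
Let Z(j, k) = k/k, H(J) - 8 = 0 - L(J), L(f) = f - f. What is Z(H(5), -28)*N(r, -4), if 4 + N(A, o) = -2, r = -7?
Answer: -6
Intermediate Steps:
L(f) = 0
N(A, o) = -6 (N(A, o) = -4 - 2 = -6)
H(J) = 8 (H(J) = 8 + (0 - 1*0) = 8 + (0 + 0) = 8 + 0 = 8)
Z(j, k) = 1
Z(H(5), -28)*N(r, -4) = 1*(-6) = -6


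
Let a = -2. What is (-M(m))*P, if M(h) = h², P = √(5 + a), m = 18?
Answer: -324*√3 ≈ -561.18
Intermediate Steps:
P = √3 (P = √(5 - 2) = √3 ≈ 1.7320)
(-M(m))*P = (-1*18²)*√3 = (-1*324)*√3 = -324*√3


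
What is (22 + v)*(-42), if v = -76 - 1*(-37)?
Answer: 714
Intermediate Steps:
v = -39 (v = -76 + 37 = -39)
(22 + v)*(-42) = (22 - 39)*(-42) = -17*(-42) = 714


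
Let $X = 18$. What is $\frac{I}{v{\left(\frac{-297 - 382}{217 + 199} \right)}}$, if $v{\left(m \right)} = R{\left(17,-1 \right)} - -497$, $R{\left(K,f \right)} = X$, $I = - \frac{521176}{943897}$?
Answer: $- \frac{521176}{486106955} \approx -0.0010721$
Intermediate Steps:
$I = - \frac{521176}{943897}$ ($I = \left(-521176\right) \frac{1}{943897} = - \frac{521176}{943897} \approx -0.55215$)
$R{\left(K,f \right)} = 18$
$v{\left(m \right)} = 515$ ($v{\left(m \right)} = 18 - -497 = 18 + 497 = 515$)
$\frac{I}{v{\left(\frac{-297 - 382}{217 + 199} \right)}} = - \frac{521176}{943897 \cdot 515} = \left(- \frac{521176}{943897}\right) \frac{1}{515} = - \frac{521176}{486106955}$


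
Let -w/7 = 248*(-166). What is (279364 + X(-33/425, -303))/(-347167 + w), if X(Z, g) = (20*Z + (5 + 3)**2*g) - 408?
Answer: -22062808/5014235 ≈ -4.4000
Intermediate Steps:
w = 288176 (w = -1736*(-166) = -7*(-41168) = 288176)
X(Z, g) = -408 + 20*Z + 64*g (X(Z, g) = (20*Z + 8**2*g) - 408 = (20*Z + 64*g) - 408 = -408 + 20*Z + 64*g)
(279364 + X(-33/425, -303))/(-347167 + w) = (279364 + (-408 + 20*(-33/425) + 64*(-303)))/(-347167 + 288176) = (279364 + (-408 + 20*(-33*1/425) - 19392))/(-58991) = (279364 + (-408 + 20*(-33/425) - 19392))*(-1/58991) = (279364 + (-408 - 132/85 - 19392))*(-1/58991) = (279364 - 1683132/85)*(-1/58991) = (22062808/85)*(-1/58991) = -22062808/5014235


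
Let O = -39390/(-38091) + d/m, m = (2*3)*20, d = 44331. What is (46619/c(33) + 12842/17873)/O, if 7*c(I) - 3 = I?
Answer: 740617536306370/30265046535033 ≈ 24.471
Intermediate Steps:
m = 120 (m = 6*20 = 120)
O = 188148769/507880 (O = -39390/(-38091) + 44331/120 = -39390*(-1/38091) + 44331*(1/120) = 13130/12697 + 14777/40 = 188148769/507880 ≈ 370.46)
c(I) = 3/7 + I/7
(46619/c(33) + 12842/17873)/O = (46619/(3/7 + (⅐)*33) + 12842/17873)/(188148769/507880) = (46619/(3/7 + 33/7) + 12842*(1/17873))*(507880/188148769) = (46619/(36/7) + 12842/17873)*(507880/188148769) = (46619*(7/36) + 12842/17873)*(507880/188148769) = (326333/36 + 12842/17873)*(507880/188148769) = (5833012021/643428)*(507880/188148769) = 740617536306370/30265046535033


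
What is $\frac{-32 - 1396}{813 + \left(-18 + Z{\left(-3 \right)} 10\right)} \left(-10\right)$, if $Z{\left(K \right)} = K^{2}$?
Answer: $\frac{952}{59} \approx 16.136$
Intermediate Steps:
$\frac{-32 - 1396}{813 + \left(-18 + Z{\left(-3 \right)} 10\right)} \left(-10\right) = \frac{-32 - 1396}{813 - \left(18 - \left(-3\right)^{2} \cdot 10\right)} \left(-10\right) = - \frac{1428}{813 + \left(-18 + 9 \cdot 10\right)} \left(-10\right) = - \frac{1428}{813 + \left(-18 + 90\right)} \left(-10\right) = - \frac{1428}{813 + 72} \left(-10\right) = - \frac{1428}{885} \left(-10\right) = \left(-1428\right) \frac{1}{885} \left(-10\right) = \left(- \frac{476}{295}\right) \left(-10\right) = \frac{952}{59}$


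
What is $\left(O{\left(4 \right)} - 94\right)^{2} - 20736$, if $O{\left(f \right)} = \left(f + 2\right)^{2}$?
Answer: $-17372$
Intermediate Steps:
$O{\left(f \right)} = \left(2 + f\right)^{2}$
$\left(O{\left(4 \right)} - 94\right)^{2} - 20736 = \left(\left(2 + 4\right)^{2} - 94\right)^{2} - 20736 = \left(6^{2} - 94\right)^{2} - 20736 = \left(36 - 94\right)^{2} - 20736 = \left(-58\right)^{2} - 20736 = 3364 - 20736 = -17372$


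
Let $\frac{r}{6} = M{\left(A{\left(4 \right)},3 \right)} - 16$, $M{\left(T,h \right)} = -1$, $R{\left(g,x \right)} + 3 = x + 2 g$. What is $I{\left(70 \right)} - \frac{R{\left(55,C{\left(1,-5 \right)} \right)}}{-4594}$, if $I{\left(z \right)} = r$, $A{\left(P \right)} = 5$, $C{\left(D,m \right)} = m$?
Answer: $- \frac{234243}{2297} \approx -101.98$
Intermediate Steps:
$R{\left(g,x \right)} = -3 + x + 2 g$ ($R{\left(g,x \right)} = -3 + \left(x + 2 g\right) = -3 + x + 2 g$)
$r = -102$ ($r = 6 \left(-1 - 16\right) = 6 \left(-17\right) = -102$)
$I{\left(z \right)} = -102$
$I{\left(70 \right)} - \frac{R{\left(55,C{\left(1,-5 \right)} \right)}}{-4594} = -102 - \frac{-3 - 5 + 2 \cdot 55}{-4594} = -102 - \left(-3 - 5 + 110\right) \left(- \frac{1}{4594}\right) = -102 - 102 \left(- \frac{1}{4594}\right) = -102 - - \frac{51}{2297} = -102 + \frac{51}{2297} = - \frac{234243}{2297}$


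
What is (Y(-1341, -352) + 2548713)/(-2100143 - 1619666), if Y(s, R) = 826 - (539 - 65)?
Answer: -2549065/3719809 ≈ -0.68527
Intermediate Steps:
Y(s, R) = 352 (Y(s, R) = 826 - 1*474 = 826 - 474 = 352)
(Y(-1341, -352) + 2548713)/(-2100143 - 1619666) = (352 + 2548713)/(-2100143 - 1619666) = 2549065/(-3719809) = 2549065*(-1/3719809) = -2549065/3719809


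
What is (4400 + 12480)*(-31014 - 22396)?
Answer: -901560800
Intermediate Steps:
(4400 + 12480)*(-31014 - 22396) = 16880*(-53410) = -901560800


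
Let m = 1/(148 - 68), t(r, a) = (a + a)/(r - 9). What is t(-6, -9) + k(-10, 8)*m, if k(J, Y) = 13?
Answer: 109/80 ≈ 1.3625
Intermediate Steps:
t(r, a) = 2*a/(-9 + r) (t(r, a) = (2*a)/(-9 + r) = 2*a/(-9 + r))
m = 1/80 ≈ 0.012500
t(-6, -9) + k(-10, 8)*m = 2*(-9)/(-9 - 6) + 13*(1/80) = 2*(-9)/(-15) + 13/80 = 2*(-9)*(-1/15) + 13/80 = 6/5 + 13/80 = 109/80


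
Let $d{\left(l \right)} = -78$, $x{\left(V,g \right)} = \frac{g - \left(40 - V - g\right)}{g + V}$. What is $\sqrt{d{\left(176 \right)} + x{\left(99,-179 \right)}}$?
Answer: $\frac{i \sqrt{29705}}{20} \approx 8.6176 i$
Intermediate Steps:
$x{\left(V,g \right)} = \frac{-40 + V + 2 g}{V + g}$ ($x{\left(V,g \right)} = \frac{g + \left(-40 + V + g\right)}{V + g} = \frac{-40 + V + 2 g}{V + g}$)
$\sqrt{d{\left(176 \right)} + x{\left(99,-179 \right)}} = \sqrt{-78 + \frac{-40 + 99 + 2 \left(-179\right)}{99 - 179}} = \sqrt{-78 + \frac{-40 + 99 - 358}{-80}} = \sqrt{-78 - - \frac{299}{80}} = \sqrt{-78 + \frac{299}{80}} = \sqrt{- \frac{5941}{80}} = \frac{i \sqrt{29705}}{20}$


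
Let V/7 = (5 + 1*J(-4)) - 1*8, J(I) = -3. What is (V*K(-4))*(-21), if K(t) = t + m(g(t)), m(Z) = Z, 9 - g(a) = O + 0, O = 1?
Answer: 3528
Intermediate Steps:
g(a) = 8 (g(a) = 9 - (1 + 0) = 9 - 1*1 = 9 - 1 = 8)
K(t) = 8 + t (K(t) = t + 8 = 8 + t)
V = -42 (V = 7*((5 + 1*(-3)) - 1*8) = 7*((5 - 3) - 8) = 7*(2 - 8) = 7*(-6) = -42)
(V*K(-4))*(-21) = -42*(8 - 4)*(-21) = -42*4*(-21) = -168*(-21) = 3528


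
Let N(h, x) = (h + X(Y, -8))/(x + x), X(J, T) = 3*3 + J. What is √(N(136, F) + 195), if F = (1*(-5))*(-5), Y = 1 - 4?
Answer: √4946/5 ≈ 14.066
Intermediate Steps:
Y = -3
F = 25 (F = -5*(-5) = 25)
X(J, T) = 9 + J
N(h, x) = (6 + h)/(2*x) (N(h, x) = (h + (9 - 3))/(x + x) = (h + 6)/((2*x)) = (6 + h)*(1/(2*x)) = (6 + h)/(2*x))
√(N(136, F) + 195) = √((½)*(6 + 136)/25 + 195) = √((½)*(1/25)*142 + 195) = √(71/25 + 195) = √(4946/25) = √4946/5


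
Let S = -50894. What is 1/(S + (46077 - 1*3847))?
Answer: -1/8664 ≈ -0.00011542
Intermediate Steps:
1/(S + (46077 - 1*3847)) = 1/(-50894 + (46077 - 1*3847)) = 1/(-50894 + (46077 - 3847)) = 1/(-50894 + 42230) = 1/(-8664) = -1/8664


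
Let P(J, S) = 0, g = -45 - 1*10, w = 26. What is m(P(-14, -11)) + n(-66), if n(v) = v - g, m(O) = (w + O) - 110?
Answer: -95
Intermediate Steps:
g = -55 (g = -45 - 10 = -55)
m(O) = -84 + O (m(O) = (26 + O) - 110 = -84 + O)
n(v) = 55 + v (n(v) = v - 1*(-55) = v + 55 = 55 + v)
m(P(-14, -11)) + n(-66) = (-84 + 0) + (55 - 66) = -84 - 11 = -95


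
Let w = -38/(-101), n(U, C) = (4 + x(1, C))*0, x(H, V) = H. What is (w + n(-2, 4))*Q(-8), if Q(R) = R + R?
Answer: -608/101 ≈ -6.0198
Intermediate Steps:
Q(R) = 2*R
n(U, C) = 0 (n(U, C) = (4 + 1)*0 = 5*0 = 0)
w = 38/101 (w = -38*(-1/101) = 38/101 ≈ 0.37624)
(w + n(-2, 4))*Q(-8) = (38/101 + 0)*(2*(-8)) = (38/101)*(-16) = -608/101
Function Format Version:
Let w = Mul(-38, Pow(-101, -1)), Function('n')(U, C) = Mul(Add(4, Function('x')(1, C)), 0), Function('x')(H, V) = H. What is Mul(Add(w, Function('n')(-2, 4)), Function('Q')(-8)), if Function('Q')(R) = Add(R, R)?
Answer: Rational(-608, 101) ≈ -6.0198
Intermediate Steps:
Function('Q')(R) = Mul(2, R)
Function('n')(U, C) = 0 (Function('n')(U, C) = Mul(Add(4, 1), 0) = Mul(5, 0) = 0)
w = Rational(38, 101) (w = Mul(-38, Rational(-1, 101)) = Rational(38, 101) ≈ 0.37624)
Mul(Add(w, Function('n')(-2, 4)), Function('Q')(-8)) = Mul(Add(Rational(38, 101), 0), Mul(2, -8)) = Mul(Rational(38, 101), -16) = Rational(-608, 101)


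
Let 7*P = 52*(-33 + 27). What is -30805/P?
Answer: 215635/312 ≈ 691.14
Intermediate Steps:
P = -312/7 (P = (52*(-33 + 27))/7 = (52*(-6))/7 = (⅐)*(-312) = -312/7 ≈ -44.571)
-30805/P = -30805/(-312/7) = -30805*(-7/312) = 215635/312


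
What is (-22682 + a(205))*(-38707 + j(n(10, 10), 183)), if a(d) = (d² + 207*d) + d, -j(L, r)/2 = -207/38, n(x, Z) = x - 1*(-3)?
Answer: -45571513158/19 ≈ -2.3985e+9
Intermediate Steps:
n(x, Z) = 3 + x (n(x, Z) = x + 3 = 3 + x)
j(L, r) = 207/19 (j(L, r) = -(-414)/38 = -2*(-207/38) = 207/19)
a(d) = d² + 208*d
(-22682 + a(205))*(-38707 + j(n(10, 10), 183)) = (-22682 + 205*(208 + 205))*(-38707 + 207/19) = (-22682 + 205*413)*(-735226/19) = (-22682 + 84665)*(-735226/19) = 61983*(-735226/19) = -45571513158/19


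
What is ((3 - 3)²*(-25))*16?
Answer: 0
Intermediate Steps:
((3 - 3)²*(-25))*16 = (0²*(-25))*16 = (0*(-25))*16 = 0*16 = 0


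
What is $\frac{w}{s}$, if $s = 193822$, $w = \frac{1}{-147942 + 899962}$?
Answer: $\frac{1}{145758020440} \approx 6.8607 \cdot 10^{-12}$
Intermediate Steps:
$w = \frac{1}{752020} \approx 1.3298 \cdot 10^{-6}$
$\frac{w}{s} = \frac{1}{752020 \cdot 193822} = \frac{1}{752020} \cdot \frac{1}{193822} = \frac{1}{145758020440}$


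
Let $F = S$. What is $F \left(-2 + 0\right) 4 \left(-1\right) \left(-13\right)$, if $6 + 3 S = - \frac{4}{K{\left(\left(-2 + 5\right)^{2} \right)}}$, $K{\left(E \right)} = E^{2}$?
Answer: $\frac{50960}{243} \approx 209.71$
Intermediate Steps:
$S = - \frac{490}{243}$ ($S = -2 + \frac{\left(-4\right) \frac{1}{\left(\left(-2 + 5\right)^{2}\right)^{2}}}{3} = -2 + \frac{\left(-4\right) \frac{1}{\left(3^{2}\right)^{2}}}{3} = -2 + \frac{\left(-4\right) \frac{1}{9^{2}}}{3} = -2 + \frac{\left(-4\right) \frac{1}{81}}{3} = -2 + \frac{1}{3} \left(- \frac{4}{81}\right) = -2 - \frac{4}{243} = - \frac{490}{243} \approx -2.0165$)
$F = - \frac{490}{243} \approx -2.0165$
$F \left(-2 + 0\right) 4 \left(-1\right) \left(-13\right) = - \frac{490 \left(-2 + 0\right) 4 \left(-1\right)}{243} \left(-13\right) = - \frac{490 \left(-2\right) 4 \left(-1\right)}{243} \left(-13\right) = - \frac{490 \left(\left(-8\right) \left(-1\right)\right)}{243} \left(-13\right) = \left(- \frac{490}{243}\right) 8 \left(-13\right) = \left(- \frac{3920}{243}\right) \left(-13\right) = \frac{50960}{243}$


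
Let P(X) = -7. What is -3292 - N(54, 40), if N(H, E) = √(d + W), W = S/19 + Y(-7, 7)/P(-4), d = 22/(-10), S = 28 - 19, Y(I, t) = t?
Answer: -3292 - I*√24605/95 ≈ -3292.0 - 1.6512*I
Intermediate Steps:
S = 9
d = -11/5 (d = 22*(-⅒) = -11/5 ≈ -2.2000)
W = -10/19 (W = 9/19 + 7/(-7) = 9*(1/19) + 7*(-⅐) = 9/19 - 1 = -10/19 ≈ -0.52632)
N(H, E) = I*√24605/95 (N(H, E) = √(-11/5 - 10/19) = √(-259/95) = I*√24605/95)
-3292 - N(54, 40) = -3292 - I*√24605/95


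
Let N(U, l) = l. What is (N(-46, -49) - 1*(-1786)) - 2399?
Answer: -662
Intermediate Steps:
(N(-46, -49) - 1*(-1786)) - 2399 = (-49 - 1*(-1786)) - 2399 = (-49 + 1786) - 2399 = 1737 - 2399 = -662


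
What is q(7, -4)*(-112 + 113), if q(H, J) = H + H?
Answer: 14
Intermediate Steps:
q(H, J) = 2*H
q(7, -4)*(-112 + 113) = (2*7)*(-112 + 113) = 14*1 = 14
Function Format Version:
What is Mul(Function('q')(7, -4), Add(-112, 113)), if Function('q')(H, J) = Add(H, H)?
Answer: 14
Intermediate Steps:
Function('q')(H, J) = Mul(2, H)
Mul(Function('q')(7, -4), Add(-112, 113)) = Mul(Mul(2, 7), Add(-112, 113)) = Mul(14, 1) = 14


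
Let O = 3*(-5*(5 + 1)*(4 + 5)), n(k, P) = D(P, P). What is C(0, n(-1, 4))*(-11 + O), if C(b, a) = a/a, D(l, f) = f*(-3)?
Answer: -821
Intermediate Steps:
D(l, f) = -3*f
n(k, P) = -3*P
O = -810 (O = 3*(-30*9) = 3*(-5*54) = 3*(-270) = -810)
C(b, a) = 1
C(0, n(-1, 4))*(-11 + O) = 1*(-11 - 810) = 1*(-821) = -821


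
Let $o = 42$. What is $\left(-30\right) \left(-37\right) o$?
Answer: $46620$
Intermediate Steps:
$\left(-30\right) \left(-37\right) o = \left(-30\right) \left(-37\right) 42 = 1110 \cdot 42 = 46620$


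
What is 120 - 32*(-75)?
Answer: 2520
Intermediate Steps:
120 - 32*(-75) = 120 + 2400 = 2520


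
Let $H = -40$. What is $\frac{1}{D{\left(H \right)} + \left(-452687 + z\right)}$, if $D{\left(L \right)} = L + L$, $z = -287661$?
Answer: $- \frac{1}{740428} \approx -1.3506 \cdot 10^{-6}$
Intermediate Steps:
$D{\left(L \right)} = 2 L$
$\frac{1}{D{\left(H \right)} + \left(-452687 + z\right)} = \frac{1}{2 \left(-40\right) - 740348} = \frac{1}{-80 - 740348} = \frac{1}{-740428} = - \frac{1}{740428}$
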